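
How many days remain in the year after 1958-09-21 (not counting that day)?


Day of year: 264 of 365
Remaining = 365 - 264

101 days


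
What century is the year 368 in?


Century = (year - 1) // 100 + 1
= (368 - 1) // 100 + 1
= 367 // 100 + 1
= 3 + 1

4th century


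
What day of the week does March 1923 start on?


Target: March 1, 1923
Anchor: Jan 1, 1923. With p = 1923 - 1 = 1922: (p + p//4 - p//100 + p//400) mod 7 = (1922 + 480 - 19 + 4) mod 7 = 2387 mod 7 = 0 -> Monday (Mon=0 ... Sun=6)
Days before March (Jan-Feb): 59 days
Weekday index = (0 + 59) mod 7 = 3

Thursday


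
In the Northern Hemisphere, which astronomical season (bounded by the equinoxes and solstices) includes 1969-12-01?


Date: December 1
Astronomical Autumn (approx.; exact equinox/solstice day varies by year): September 22 to December 20
December 1 falls within the Autumn window

Autumn


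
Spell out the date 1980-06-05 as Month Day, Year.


ISO 1980-06-05 parses as year=1980, month=06, day=05
Month 6 -> June

June 5, 1980


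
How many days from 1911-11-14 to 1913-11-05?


From 1911-11-14 to 1913-11-05
1911-11-14: days before November = 31 + 28 + 31 + 30 + 31 + 30 + 31 + 31 + 30 + 31 = 304 (1911 is not a leap year); day of year = 304 + 14 = 318
1913-11-05: days before November = 31 + 28 + 31 + 30 + 31 + 30 + 31 + 31 + 30 + 31 = 304 (1913 is not a leap year); day of year = 304 + 5 = 309
Rest of 1911: 365 - 318 = 47
Full years 1912 (366): 366
Total = 47 + 366 + 309 = 722

722 days


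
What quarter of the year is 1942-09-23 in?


Month: September (month 9)
Q1: Jan-Mar, Q2: Apr-Jun, Q3: Jul-Sep, Q4: Oct-Dec

Q3


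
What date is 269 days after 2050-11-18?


Start: 2050-11-18, add 269 days
November 2050 has 30 days: 30 - 18 = 12 days to November 30 -> 257 left
December 2050 has 31 days -> 226 left
January 2051 has 31 days -> 195 left
February 2051 has 28 days -> 167 left
March 2051 has 31 days -> 136 left
April 2051 has 30 days -> 106 left
May 2051 has 31 days -> 75 left
June 2051 has 30 days -> 45 left
July 2051 has 31 days -> 14 left
August 2051: 14 <= 31 -> lands on August 14

Result: 2051-08-14


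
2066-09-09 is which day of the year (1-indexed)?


Date: September 9, 2066
Days in months 1 through 8: 243
Plus 9 days in September

Day of year: 252


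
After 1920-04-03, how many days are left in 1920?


Day of year: 94 of 366
Remaining = 366 - 94

272 days


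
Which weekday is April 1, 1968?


Target: April 1, 1968
Anchor: Jan 1, 1968. With p = 1968 - 1 = 1967: (p + p//4 - p//100 + p//400) mod 7 = (1967 + 491 - 19 + 4) mod 7 = 2443 mod 7 = 0 -> Monday (Mon=0 ... Sun=6)
Days before April (Jan-Mar): 91 days
Weekday index = (0 + 91) mod 7 = 0

Monday


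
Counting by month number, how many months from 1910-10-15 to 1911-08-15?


From October 1910 to August 1911
1 year * 12 = 12 months, minus 2 months = 10

10 months


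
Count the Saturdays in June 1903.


June 1903 has 30 days
Anchor: Jan 1, 1903. With p = 1903 - 1 = 1902: (p + p//4 - p//100 + p//400) mod 7 = (1902 + 475 - 19 + 4) mod 7 = 2362 mod 7 = 3 -> Thursday (Mon=0 ... Sun=6)
Days before June (Jan-May): 151; June 1 index = (3 + 151) mod 7 = 0 -> Monday
First Saturday is June 6
Saturdays: 6, 13, 20, 27

4 Saturdays


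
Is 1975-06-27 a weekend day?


Anchor: Jan 1, 1975. With p = 1975 - 1 = 1974: (p + p//4 - p//100 + p//400) mod 7 = (1974 + 493 - 19 + 4) mod 7 = 2452 mod 7 = 2 -> Wednesday (Mon=0 ... Sun=6)
Day of year: 178; offset = 177
Weekday index = (2 + 177) mod 7 = 4 -> Friday
Weekend days: Saturday, Sunday

No


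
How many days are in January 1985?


January 1985

31 days


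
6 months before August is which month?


August is month 8
8 - 6 = 2

February


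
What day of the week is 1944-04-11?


Date: April 11, 1944
Anchor: Jan 1, 1944. With p = 1944 - 1 = 1943: (p + p//4 - p//100 + p//400) mod 7 = (1943 + 485 - 19 + 4) mod 7 = 2413 mod 7 = 5 -> Saturday (Mon=0 ... Sun=6)
Days before April (Jan-Mar): 91; offset = 91 + 11 - 1 = 101
Weekday index = (5 + 101) mod 7 = 1

Day of the week: Tuesday


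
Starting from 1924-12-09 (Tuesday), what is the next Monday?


Current: Tuesday
Target: Monday
Days ahead: 6

Next Monday: 1924-12-15


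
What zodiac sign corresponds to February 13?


Date: February 13
Conventional tropical zodiac dates: Aquarius from January 20 onward; Pisces starts February 19
February 13 falls within the Aquarius range

Aquarius


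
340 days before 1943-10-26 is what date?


Start: 1943-10-26, subtract 340 days
Back 26 days from October 26 reaches September 30, 1943 -> 314 left
September 1943 has 30 days -> back to August 31, 1943 -> 284 left
August 1943 has 31 days -> back to July 31, 1943 -> 253 left
July 1943 has 31 days -> back to June 30, 1943 -> 222 left
June 1943 has 30 days -> back to May 31, 1943 -> 192 left
May 1943 has 31 days -> back to April 30, 1943 -> 161 left
April 1943 has 30 days -> back to March 31, 1943 -> 131 left
March 1943 has 31 days -> back to February 28, 1943 -> 100 left
February 1943 has 28 days -> back to January 31, 1943 -> 72 left
January 1943 has 31 days -> back to December 31, 1942 -> 41 left
December 1942 has 31 days -> back to November 30, 1942 -> 10 left
November 1942: 30 - 10 = 20 -> lands on November 20

Result: 1942-11-20


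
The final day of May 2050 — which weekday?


May 2050 has 31 days
Anchor: Jan 1, 2050. With p = 2050 - 1 = 2049: (p + p//4 - p//100 + p//400) mod 7 = (2049 + 512 - 20 + 5) mod 7 = 2546 mod 7 = 5 -> Saturday (Mon=0 ... Sun=6)
Days before May (Jan-Apr): 120; May 1 index = (5 + 120) mod 7 = 6 -> Sunday
Last day offset: 31 - 1 = 30 days
Weekday index = (6 + 30) mod 7 = 1

Tuesday, May 31


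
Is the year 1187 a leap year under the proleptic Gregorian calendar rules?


Gregorian leap year rule: divisible by 4, but not by 100, unless also by 400.
1187 is not divisible by 4 -> not a leap year

No


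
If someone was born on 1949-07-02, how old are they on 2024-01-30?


Birth: 1949-07-02
Reference: 2024-01-30
Year difference: 2024 - 1949 = 75
Birthday not yet reached in 2024, subtract 1

74 years old


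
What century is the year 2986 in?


Century = (year - 1) // 100 + 1
= (2986 - 1) // 100 + 1
= 2985 // 100 + 1
= 29 + 1

30th century


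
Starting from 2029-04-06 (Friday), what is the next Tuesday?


Current: Friday
Target: Tuesday
Days ahead: 4

Next Tuesday: 2029-04-10


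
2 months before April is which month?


April is month 4
4 - 2 = 2

February


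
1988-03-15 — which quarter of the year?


Month: March (month 3)
Q1: Jan-Mar, Q2: Apr-Jun, Q3: Jul-Sep, Q4: Oct-Dec

Q1


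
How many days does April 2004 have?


April 2004

30 days


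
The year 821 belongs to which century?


Century = (year - 1) // 100 + 1
= (821 - 1) // 100 + 1
= 820 // 100 + 1
= 8 + 1

9th century


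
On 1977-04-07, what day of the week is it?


Date: April 7, 1977
Anchor: Jan 1, 1977. With p = 1977 - 1 = 1976: (p + p//4 - p//100 + p//400) mod 7 = (1976 + 494 - 19 + 4) mod 7 = 2455 mod 7 = 5 -> Saturday (Mon=0 ... Sun=6)
Days before April (Jan-Mar): 90; offset = 90 + 7 - 1 = 96
Weekday index = (5 + 96) mod 7 = 3

Day of the week: Thursday


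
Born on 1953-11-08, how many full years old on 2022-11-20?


Birth: 1953-11-08
Reference: 2022-11-20
Year difference: 2022 - 1953 = 69

69 years old


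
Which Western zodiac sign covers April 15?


Date: April 15
Conventional tropical zodiac dates: Aries from March 21 onward; Taurus starts April 20
April 15 falls within the Aries range

Aries


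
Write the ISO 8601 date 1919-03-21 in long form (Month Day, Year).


ISO 1919-03-21 parses as year=1919, month=03, day=21
Month 3 -> March

March 21, 1919


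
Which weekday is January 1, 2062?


Target: January 1, 2062
Anchor: Jan 1, 2062. With p = 2062 - 1 = 2061: (p + p//4 - p//100 + p//400) mod 7 = (2061 + 515 - 20 + 5) mod 7 = 2561 mod 7 = 6 -> Sunday (Mon=0 ... Sun=6)
Offset from anchor: 0 days
Weekday index = (6 + 0) mod 7 = 6

Sunday


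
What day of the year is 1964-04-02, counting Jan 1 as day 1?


Date: April 2, 1964
Days in months 1 through 3: 91
Plus 2 days in April

Day of year: 93


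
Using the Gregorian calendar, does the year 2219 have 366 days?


Gregorian leap year rule: divisible by 4, but not by 100, unless also by 400.
2219 is not divisible by 4 -> not a leap year

No


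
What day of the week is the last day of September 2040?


September 2040 has 30 days
Anchor: Jan 1, 2040. With p = 2040 - 1 = 2039: (p + p//4 - p//100 + p//400) mod 7 = (2039 + 509 - 20 + 5) mod 7 = 2533 mod 7 = 6 -> Sunday (Mon=0 ... Sun=6)
Days before September (Jan-Aug): 244; September 1 index = (6 + 244) mod 7 = 5 -> Saturday
Last day offset: 30 - 1 = 29 days
Weekday index = (5 + 29) mod 7 = 6

Sunday, September 30


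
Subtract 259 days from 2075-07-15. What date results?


Start: 2075-07-15, subtract 259 days
Back 15 days from July 15 reaches June 30, 2075 -> 244 left
June 2075 has 30 days -> back to May 31, 2075 -> 214 left
May 2075 has 31 days -> back to April 30, 2075 -> 183 left
April 2075 has 30 days -> back to March 31, 2075 -> 153 left
March 2075 has 31 days -> back to February 28, 2075 -> 122 left
February 2075 has 28 days -> back to January 31, 2075 -> 94 left
January 2075 has 31 days -> back to December 31, 2074 -> 63 left
December 2074 has 31 days -> back to November 30, 2074 -> 32 left
November 2074 has 30 days -> back to October 31, 2074 -> 2 left
October 2074: 31 - 2 = 29 -> lands on October 29

Result: 2074-10-29


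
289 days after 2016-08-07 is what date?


Start: 2016-08-07, add 289 days
August 2016 has 31 days: 31 - 7 = 24 days to August 31 -> 265 left
September 2016 has 30 days -> 235 left
October 2016 has 31 days -> 204 left
November 2016 has 30 days -> 174 left
December 2016 has 31 days -> 143 left
January 2017 has 31 days -> 112 left
February 2017 has 28 days -> 84 left
March 2017 has 31 days -> 53 left
April 2017 has 30 days -> 23 left
May 2017: 23 <= 31 -> lands on May 23

Result: 2017-05-23


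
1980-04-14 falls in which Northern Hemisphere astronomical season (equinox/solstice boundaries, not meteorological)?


Date: April 14
Astronomical Spring (approx.; exact equinox/solstice day varies by year): March 20 to June 20
April 14 falls within the Spring window

Spring


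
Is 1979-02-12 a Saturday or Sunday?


Anchor: Jan 1, 1979. With p = 1979 - 1 = 1978: (p + p//4 - p//100 + p//400) mod 7 = (1978 + 494 - 19 + 4) mod 7 = 2457 mod 7 = 0 -> Monday (Mon=0 ... Sun=6)
Day of year: 43; offset = 42
Weekday index = (0 + 42) mod 7 = 0 -> Monday
Weekend days: Saturday, Sunday

No


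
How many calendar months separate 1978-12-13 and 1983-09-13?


From December 1978 to September 1983
5 years * 12 = 60 months, minus 3 months = 57

57 months


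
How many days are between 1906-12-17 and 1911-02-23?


From 1906-12-17 to 1911-02-23
1906-12-17: days before December = 31 + 28 + 31 + 30 + 31 + 30 + 31 + 31 + 30 + 31 + 30 = 334 (1906 is not a leap year); day of year = 334 + 17 = 351
1911-02-23: days before February = 31; day of year = 31 + 23 = 54
Rest of 1906: 365 - 351 = 14
Full years 1907 (365), 1908 (366), 1909 (365), 1910 (365): 1461
Total = 14 + 1461 + 54 = 1529

1529 days


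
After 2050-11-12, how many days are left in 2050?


Day of year: 316 of 365
Remaining = 365 - 316

49 days


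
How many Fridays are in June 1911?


June 1911 has 30 days
Anchor: Jan 1, 1911. With p = 1911 - 1 = 1910: (p + p//4 - p//100 + p//400) mod 7 = (1910 + 477 - 19 + 4) mod 7 = 2372 mod 7 = 6 -> Sunday (Mon=0 ... Sun=6)
Days before June (Jan-May): 151; June 1 index = (6 + 151) mod 7 = 3 -> Thursday
First Friday is June 2
Fridays: 2, 9, 16, 23, 30

5 Fridays


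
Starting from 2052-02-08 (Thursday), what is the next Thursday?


Current: Thursday
Target: Thursday
Days ahead: 7

Next Thursday: 2052-02-15


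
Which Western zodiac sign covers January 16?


Date: January 16
Conventional tropical zodiac dates: Capricorn from December 22 onward; Aquarius starts January 20
January 16 falls within the Capricorn range

Capricorn


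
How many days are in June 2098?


June 2098

30 days


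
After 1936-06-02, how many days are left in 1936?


Day of year: 154 of 366
Remaining = 366 - 154

212 days


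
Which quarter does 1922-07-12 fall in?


Month: July (month 7)
Q1: Jan-Mar, Q2: Apr-Jun, Q3: Jul-Sep, Q4: Oct-Dec

Q3


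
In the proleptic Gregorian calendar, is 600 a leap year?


Gregorian leap year rule: divisible by 4, but not by 100, unless also by 400.
600 is divisible by 100 but not 400 -> not a leap year

No


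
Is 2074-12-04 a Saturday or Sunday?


Anchor: Jan 1, 2074. With p = 2074 - 1 = 2073: (p + p//4 - p//100 + p//400) mod 7 = (2073 + 518 - 20 + 5) mod 7 = 2576 mod 7 = 0 -> Monday (Mon=0 ... Sun=6)
Day of year: 338; offset = 337
Weekday index = (0 + 337) mod 7 = 1 -> Tuesday
Weekend days: Saturday, Sunday

No


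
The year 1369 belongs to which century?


Century = (year - 1) // 100 + 1
= (1369 - 1) // 100 + 1
= 1368 // 100 + 1
= 13 + 1

14th century


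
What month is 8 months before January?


January is month 1
1 - 8 = -7; wrap: -7 + 12 = 5

May


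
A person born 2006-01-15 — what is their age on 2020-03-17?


Birth: 2006-01-15
Reference: 2020-03-17
Year difference: 2020 - 2006 = 14

14 years old


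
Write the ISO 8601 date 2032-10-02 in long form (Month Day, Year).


ISO 2032-10-02 parses as year=2032, month=10, day=02
Month 10 -> October

October 2, 2032


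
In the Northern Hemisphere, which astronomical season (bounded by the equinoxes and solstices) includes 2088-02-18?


Date: February 18
Astronomical Winter (approx.; exact equinox/solstice day varies by year): December 21 to March 19
February 18 falls within the Winter window

Winter


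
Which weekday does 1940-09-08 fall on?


Date: September 8, 1940
Anchor: Jan 1, 1940. With p = 1940 - 1 = 1939: (p + p//4 - p//100 + p//400) mod 7 = (1939 + 484 - 19 + 4) mod 7 = 2408 mod 7 = 0 -> Monday (Mon=0 ... Sun=6)
Days before September (Jan-Aug): 244; offset = 244 + 8 - 1 = 251
Weekday index = (0 + 251) mod 7 = 6

Day of the week: Sunday


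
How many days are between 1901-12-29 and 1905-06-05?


From 1901-12-29 to 1905-06-05
1901-12-29: days before December = 31 + 28 + 31 + 30 + 31 + 30 + 31 + 31 + 30 + 31 + 30 = 334 (1901 is not a leap year); day of year = 334 + 29 = 363
1905-06-05: days before June = 31 + 28 + 31 + 30 + 31 = 151 (1905 is not a leap year); day of year = 151 + 5 = 156
Rest of 1901: 365 - 363 = 2
Full years 1902 (365), 1903 (365), 1904 (366): 1096
Total = 2 + 1096 + 156 = 1254

1254 days


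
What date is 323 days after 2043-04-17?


Start: 2043-04-17, add 323 days
April 2043 has 30 days: 30 - 17 = 13 days to April 30 -> 310 left
May 2043 has 31 days -> 279 left
June 2043 has 30 days -> 249 left
July 2043 has 31 days -> 218 left
August 2043 has 31 days -> 187 left
September 2043 has 30 days -> 157 left
October 2043 has 31 days -> 126 left
November 2043 has 30 days -> 96 left
December 2043 has 31 days -> 65 left
January 2044 has 31 days -> 34 left
February 2044 has 29 days -> 5 left
March 2044: 5 <= 31 -> lands on March 5

Result: 2044-03-05


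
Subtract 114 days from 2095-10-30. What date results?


Start: 2095-10-30, subtract 114 days
Back 30 days from October 30 reaches September 30, 2095 -> 84 left
September 2095 has 30 days -> back to August 31, 2095 -> 54 left
August 2095 has 31 days -> back to July 31, 2095 -> 23 left
July 2095: 31 - 23 = 8 -> lands on July 8

Result: 2095-07-08


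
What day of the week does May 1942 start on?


Target: May 1, 1942
Anchor: Jan 1, 1942. With p = 1942 - 1 = 1941: (p + p//4 - p//100 + p//400) mod 7 = (1941 + 485 - 19 + 4) mod 7 = 2411 mod 7 = 3 -> Thursday (Mon=0 ... Sun=6)
Days before May (Jan-Apr): 120 days
Weekday index = (3 + 120) mod 7 = 4

Friday


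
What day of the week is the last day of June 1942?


June 1942 has 30 days
Anchor: Jan 1, 1942. With p = 1942 - 1 = 1941: (p + p//4 - p//100 + p//400) mod 7 = (1941 + 485 - 19 + 4) mod 7 = 2411 mod 7 = 3 -> Thursday (Mon=0 ... Sun=6)
Days before June (Jan-May): 151; June 1 index = (3 + 151) mod 7 = 0 -> Monday
Last day offset: 30 - 1 = 29 days
Weekday index = (0 + 29) mod 7 = 1

Tuesday, June 30


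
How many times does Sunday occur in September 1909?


September 1909 has 30 days
Anchor: Jan 1, 1909. With p = 1909 - 1 = 1908: (p + p//4 - p//100 + p//400) mod 7 = (1908 + 477 - 19 + 4) mod 7 = 2370 mod 7 = 4 -> Friday (Mon=0 ... Sun=6)
Days before September (Jan-Aug): 243; September 1 index = (4 + 243) mod 7 = 2 -> Wednesday
First Sunday is September 5
Sundays: 5, 12, 19, 26

4 Sundays


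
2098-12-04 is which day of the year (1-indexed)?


Date: December 4, 2098
Days in months 1 through 11: 334
Plus 4 days in December

Day of year: 338


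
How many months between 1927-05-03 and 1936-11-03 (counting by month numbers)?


From May 1927 to November 1936
9 years * 12 = 108 months, plus 6 months = 114

114 months


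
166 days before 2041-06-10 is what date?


Start: 2041-06-10, subtract 166 days
Back 10 days from June 10 reaches May 31, 2041 -> 156 left
May 2041 has 31 days -> back to April 30, 2041 -> 125 left
April 2041 has 30 days -> back to March 31, 2041 -> 95 left
March 2041 has 31 days -> back to February 28, 2041 -> 64 left
February 2041 has 28 days -> back to January 31, 2041 -> 36 left
January 2041 has 31 days -> back to December 31, 2040 -> 5 left
December 2040: 31 - 5 = 26 -> lands on December 26

Result: 2040-12-26


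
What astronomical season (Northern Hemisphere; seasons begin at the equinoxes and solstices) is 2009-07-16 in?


Date: July 16
Astronomical Summer (approx.; exact equinox/solstice day varies by year): June 21 to September 21
July 16 falls within the Summer window

Summer


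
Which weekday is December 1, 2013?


Target: December 1, 2013
Anchor: Jan 1, 2013. With p = 2013 - 1 = 2012: (p + p//4 - p//100 + p//400) mod 7 = (2012 + 503 - 20 + 5) mod 7 = 2500 mod 7 = 1 -> Tuesday (Mon=0 ... Sun=6)
Days before December (Jan-Nov): 334 days
Weekday index = (1 + 334) mod 7 = 6

Sunday


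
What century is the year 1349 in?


Century = (year - 1) // 100 + 1
= (1349 - 1) // 100 + 1
= 1348 // 100 + 1
= 13 + 1

14th century


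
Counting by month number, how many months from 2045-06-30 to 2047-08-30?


From June 2045 to August 2047
2 years * 12 = 24 months, plus 2 months = 26

26 months


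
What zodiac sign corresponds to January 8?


Date: January 8
Conventional tropical zodiac dates: Capricorn from December 22 onward; Aquarius starts January 20
January 8 falls within the Capricorn range

Capricorn


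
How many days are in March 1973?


March 1973

31 days


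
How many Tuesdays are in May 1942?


May 1942 has 31 days
Anchor: Jan 1, 1942. With p = 1942 - 1 = 1941: (p + p//4 - p//100 + p//400) mod 7 = (1941 + 485 - 19 + 4) mod 7 = 2411 mod 7 = 3 -> Thursday (Mon=0 ... Sun=6)
Days before May (Jan-Apr): 120; May 1 index = (3 + 120) mod 7 = 4 -> Friday
First Tuesday is May 5
Tuesdays: 5, 12, 19, 26

4 Tuesdays


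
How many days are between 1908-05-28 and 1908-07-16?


From 1908-05-28 to 1908-07-16
1908-05-28: days before May = 31 + 29 + 31 + 30 = 121 (1908 is a leap year); day of year = 121 + 28 = 149
1908-07-16: days before July = 31 + 29 + 31 + 30 + 31 + 30 = 182 (1908 is a leap year); day of year = 182 + 16 = 198
Same year: 198 - 149 = 49

49 days


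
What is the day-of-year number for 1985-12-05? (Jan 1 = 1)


Date: December 5, 1985
Days in months 1 through 11: 334
Plus 5 days in December

Day of year: 339


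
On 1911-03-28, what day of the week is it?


Date: March 28, 1911
Anchor: Jan 1, 1911. With p = 1911 - 1 = 1910: (p + p//4 - p//100 + p//400) mod 7 = (1910 + 477 - 19 + 4) mod 7 = 2372 mod 7 = 6 -> Sunday (Mon=0 ... Sun=6)
Days before March (Jan-Feb): 59; offset = 59 + 28 - 1 = 86
Weekday index = (6 + 86) mod 7 = 1

Day of the week: Tuesday


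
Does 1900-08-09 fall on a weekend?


Anchor: Jan 1, 1900. With p = 1900 - 1 = 1899: (p + p//4 - p//100 + p//400) mod 7 = (1899 + 474 - 18 + 4) mod 7 = 2359 mod 7 = 0 -> Monday (Mon=0 ... Sun=6)
Day of year: 221; offset = 220
Weekday index = (0 + 220) mod 7 = 3 -> Thursday
Weekend days: Saturday, Sunday

No


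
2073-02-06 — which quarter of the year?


Month: February (month 2)
Q1: Jan-Mar, Q2: Apr-Jun, Q3: Jul-Sep, Q4: Oct-Dec

Q1


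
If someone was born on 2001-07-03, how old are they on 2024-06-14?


Birth: 2001-07-03
Reference: 2024-06-14
Year difference: 2024 - 2001 = 23
Birthday not yet reached in 2024, subtract 1

22 years old


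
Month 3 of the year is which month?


Month 3 of 12

March


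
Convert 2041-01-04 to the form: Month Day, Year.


ISO 2041-01-04 parses as year=2041, month=01, day=04
Month 1 -> January

January 4, 2041


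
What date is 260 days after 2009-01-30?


Start: 2009-01-30, add 260 days
January 2009 has 31 days: 31 - 30 = 1 day to January 31 -> 259 left
February 2009 has 28 days -> 231 left
March 2009 has 31 days -> 200 left
April 2009 has 30 days -> 170 left
May 2009 has 31 days -> 139 left
June 2009 has 30 days -> 109 left
July 2009 has 31 days -> 78 left
August 2009 has 31 days -> 47 left
September 2009 has 30 days -> 17 left
October 2009: 17 <= 31 -> lands on October 17

Result: 2009-10-17


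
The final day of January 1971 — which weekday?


January 1971 has 31 days
Anchor: Jan 1, 1971. With p = 1971 - 1 = 1970: (p + p//4 - p//100 + p//400) mod 7 = (1970 + 492 - 19 + 4) mod 7 = 2447 mod 7 = 4 -> Friday (Mon=0 ... Sun=6)
January 1 is the anchor itself -> Friday
Last day offset: 31 - 1 = 30 days
Weekday index = (4 + 30) mod 7 = 6

Sunday, January 31


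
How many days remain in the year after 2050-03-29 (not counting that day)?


Day of year: 88 of 365
Remaining = 365 - 88

277 days


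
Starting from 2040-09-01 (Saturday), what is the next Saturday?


Current: Saturday
Target: Saturday
Days ahead: 7

Next Saturday: 2040-09-08


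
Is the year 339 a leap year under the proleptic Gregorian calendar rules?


Gregorian leap year rule: divisible by 4, but not by 100, unless also by 400.
339 is not divisible by 4 -> not a leap year

No


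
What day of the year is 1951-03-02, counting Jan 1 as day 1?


Date: March 2, 1951
Days in months 1 through 2: 59
Plus 2 days in March

Day of year: 61


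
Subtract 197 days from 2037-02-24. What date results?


Start: 2037-02-24, subtract 197 days
Back 24 days from February 24 reaches January 31, 2037 -> 173 left
January 2037 has 31 days -> back to December 31, 2036 -> 142 left
December 2036 has 31 days -> back to November 30, 2036 -> 111 left
November 2036 has 30 days -> back to October 31, 2036 -> 81 left
October 2036 has 31 days -> back to September 30, 2036 -> 50 left
September 2036 has 30 days -> back to August 31, 2036 -> 20 left
August 2036: 31 - 20 = 11 -> lands on August 11

Result: 2036-08-11


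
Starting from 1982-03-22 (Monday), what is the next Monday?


Current: Monday
Target: Monday
Days ahead: 7

Next Monday: 1982-03-29


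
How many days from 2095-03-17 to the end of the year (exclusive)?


Day of year: 76 of 365
Remaining = 365 - 76

289 days


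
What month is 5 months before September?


September is month 9
9 - 5 = 4

April


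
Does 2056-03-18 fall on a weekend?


Anchor: Jan 1, 2056. With p = 2056 - 1 = 2055: (p + p//4 - p//100 + p//400) mod 7 = (2055 + 513 - 20 + 5) mod 7 = 2553 mod 7 = 5 -> Saturday (Mon=0 ... Sun=6)
Day of year: 78; offset = 77
Weekday index = (5 + 77) mod 7 = 5 -> Saturday
Weekend days: Saturday, Sunday

Yes


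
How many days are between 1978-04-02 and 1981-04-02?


From 1978-04-02 to 1981-04-02
1978-04-02: days before April = 31 + 28 + 31 = 90 (1978 is not a leap year); day of year = 90 + 2 = 92
1981-04-02: days before April = 31 + 28 + 31 = 90 (1981 is not a leap year); day of year = 90 + 2 = 92
Rest of 1978: 365 - 92 = 273
Full years 1979 (365), 1980 (366): 731
Total = 273 + 731 + 92 = 1096

1096 days


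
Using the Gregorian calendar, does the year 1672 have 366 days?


Gregorian leap year rule: divisible by 4, but not by 100, unless also by 400.
1672 is divisible by 4 but not 100 -> leap year

Yes


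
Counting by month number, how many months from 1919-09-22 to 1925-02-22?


From September 1919 to February 1925
6 years * 12 = 72 months, minus 7 months = 65

65 months


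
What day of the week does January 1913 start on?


Target: January 1, 1913
Anchor: Jan 1, 1913. With p = 1913 - 1 = 1912: (p + p//4 - p//100 + p//400) mod 7 = (1912 + 478 - 19 + 4) mod 7 = 2375 mod 7 = 2 -> Wednesday (Mon=0 ... Sun=6)
Offset from anchor: 0 days
Weekday index = (2 + 0) mod 7 = 2

Wednesday


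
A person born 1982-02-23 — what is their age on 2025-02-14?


Birth: 1982-02-23
Reference: 2025-02-14
Year difference: 2025 - 1982 = 43
Birthday not yet reached in 2025, subtract 1

42 years old


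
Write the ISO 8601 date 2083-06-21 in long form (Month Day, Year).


ISO 2083-06-21 parses as year=2083, month=06, day=21
Month 6 -> June

June 21, 2083


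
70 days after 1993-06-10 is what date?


Start: 1993-06-10, add 70 days
June 1993 has 30 days: 30 - 10 = 20 days to June 30 -> 50 left
July 1993 has 31 days -> 19 left
August 1993: 19 <= 31 -> lands on August 19

Result: 1993-08-19


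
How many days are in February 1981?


February 1981 (leap year: no)

28 days


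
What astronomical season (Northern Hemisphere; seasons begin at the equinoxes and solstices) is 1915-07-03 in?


Date: July 3
Astronomical Summer (approx.; exact equinox/solstice day varies by year): June 21 to September 21
July 3 falls within the Summer window

Summer


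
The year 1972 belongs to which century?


Century = (year - 1) // 100 + 1
= (1972 - 1) // 100 + 1
= 1971 // 100 + 1
= 19 + 1

20th century


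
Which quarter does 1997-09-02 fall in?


Month: September (month 9)
Q1: Jan-Mar, Q2: Apr-Jun, Q3: Jul-Sep, Q4: Oct-Dec

Q3


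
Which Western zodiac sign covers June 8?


Date: June 8
Conventional tropical zodiac dates: Gemini from May 21 onward; Cancer starts June 21
June 8 falls within the Gemini range

Gemini


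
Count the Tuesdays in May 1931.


May 1931 has 31 days
Anchor: Jan 1, 1931. With p = 1931 - 1 = 1930: (p + p//4 - p//100 + p//400) mod 7 = (1930 + 482 - 19 + 4) mod 7 = 2397 mod 7 = 3 -> Thursday (Mon=0 ... Sun=6)
Days before May (Jan-Apr): 120; May 1 index = (3 + 120) mod 7 = 4 -> Friday
First Tuesday is May 5
Tuesdays: 5, 12, 19, 26

4 Tuesdays


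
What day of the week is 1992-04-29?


Date: April 29, 1992
Anchor: Jan 1, 1992. With p = 1992 - 1 = 1991: (p + p//4 - p//100 + p//400) mod 7 = (1991 + 497 - 19 + 4) mod 7 = 2473 mod 7 = 2 -> Wednesday (Mon=0 ... Sun=6)
Days before April (Jan-Mar): 91; offset = 91 + 29 - 1 = 119
Weekday index = (2 + 119) mod 7 = 2

Day of the week: Wednesday


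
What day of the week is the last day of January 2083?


January 2083 has 31 days
Anchor: Jan 1, 2083. With p = 2083 - 1 = 2082: (p + p//4 - p//100 + p//400) mod 7 = (2082 + 520 - 20 + 5) mod 7 = 2587 mod 7 = 4 -> Friday (Mon=0 ... Sun=6)
January 1 is the anchor itself -> Friday
Last day offset: 31 - 1 = 30 days
Weekday index = (4 + 30) mod 7 = 6

Sunday, January 31


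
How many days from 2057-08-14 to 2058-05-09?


From 2057-08-14 to 2058-05-09
2057-08-14: days before August = 31 + 28 + 31 + 30 + 31 + 30 + 31 = 212 (2057 is not a leap year); day of year = 212 + 14 = 226
2058-05-09: days before May = 31 + 28 + 31 + 30 = 120 (2058 is not a leap year); day of year = 120 + 9 = 129
Rest of 2057: 365 - 226 = 139
Total = 139 + 129 = 268

268 days


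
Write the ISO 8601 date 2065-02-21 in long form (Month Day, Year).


ISO 2065-02-21 parses as year=2065, month=02, day=21
Month 2 -> February

February 21, 2065


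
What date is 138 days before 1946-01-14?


Start: 1946-01-14, subtract 138 days
Back 14 days from January 14 reaches December 31, 1945 -> 124 left
December 1945 has 31 days -> back to November 30, 1945 -> 93 left
November 1945 has 30 days -> back to October 31, 1945 -> 63 left
October 1945 has 31 days -> back to September 30, 1945 -> 32 left
September 1945 has 30 days -> back to August 31, 1945 -> 2 left
August 1945: 31 - 2 = 29 -> lands on August 29

Result: 1945-08-29


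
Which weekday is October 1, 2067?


Target: October 1, 2067
Anchor: Jan 1, 2067. With p = 2067 - 1 = 2066: (p + p//4 - p//100 + p//400) mod 7 = (2066 + 516 - 20 + 5) mod 7 = 2567 mod 7 = 5 -> Saturday (Mon=0 ... Sun=6)
Days before October (Jan-Sep): 273 days
Weekday index = (5 + 273) mod 7 = 5

Saturday


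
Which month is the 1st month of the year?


Month 1 of 12

January


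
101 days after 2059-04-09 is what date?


Start: 2059-04-09, add 101 days
April 2059 has 30 days: 30 - 9 = 21 days to April 30 -> 80 left
May 2059 has 31 days -> 49 left
June 2059 has 30 days -> 19 left
July 2059: 19 <= 31 -> lands on July 19

Result: 2059-07-19


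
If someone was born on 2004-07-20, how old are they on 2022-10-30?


Birth: 2004-07-20
Reference: 2022-10-30
Year difference: 2022 - 2004 = 18

18 years old


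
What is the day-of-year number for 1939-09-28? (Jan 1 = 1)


Date: September 28, 1939
Days in months 1 through 8: 243
Plus 28 days in September

Day of year: 271


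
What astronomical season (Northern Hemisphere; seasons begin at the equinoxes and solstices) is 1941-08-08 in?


Date: August 8
Astronomical Summer (approx.; exact equinox/solstice day varies by year): June 21 to September 21
August 8 falls within the Summer window

Summer


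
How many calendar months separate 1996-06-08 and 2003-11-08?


From June 1996 to November 2003
7 years * 12 = 84 months, plus 5 months = 89

89 months


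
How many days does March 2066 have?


March 2066

31 days


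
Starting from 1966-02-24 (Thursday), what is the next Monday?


Current: Thursday
Target: Monday
Days ahead: 4

Next Monday: 1966-02-28


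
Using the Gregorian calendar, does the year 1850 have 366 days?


Gregorian leap year rule: divisible by 4, but not by 100, unless also by 400.
1850 is not divisible by 4 -> not a leap year

No


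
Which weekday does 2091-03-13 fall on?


Date: March 13, 2091
Anchor: Jan 1, 2091. With p = 2091 - 1 = 2090: (p + p//4 - p//100 + p//400) mod 7 = (2090 + 522 - 20 + 5) mod 7 = 2597 mod 7 = 0 -> Monday (Mon=0 ... Sun=6)
Days before March (Jan-Feb): 59; offset = 59 + 13 - 1 = 71
Weekday index = (0 + 71) mod 7 = 1

Day of the week: Tuesday


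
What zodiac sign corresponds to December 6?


Date: December 6
Conventional tropical zodiac dates: Sagittarius from November 22 onward; Capricorn starts December 22
December 6 falls within the Sagittarius range

Sagittarius


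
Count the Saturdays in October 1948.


October 1948 has 31 days
Anchor: Jan 1, 1948. With p = 1948 - 1 = 1947: (p + p//4 - p//100 + p//400) mod 7 = (1947 + 486 - 19 + 4) mod 7 = 2418 mod 7 = 3 -> Thursday (Mon=0 ... Sun=6)
Days before October (Jan-Sep): 274; October 1 index = (3 + 274) mod 7 = 4 -> Friday
First Saturday is October 2
Saturdays: 2, 9, 16, 23, 30

5 Saturdays


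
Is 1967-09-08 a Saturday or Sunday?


Anchor: Jan 1, 1967. With p = 1967 - 1 = 1966: (p + p//4 - p//100 + p//400) mod 7 = (1966 + 491 - 19 + 4) mod 7 = 2442 mod 7 = 6 -> Sunday (Mon=0 ... Sun=6)
Day of year: 251; offset = 250
Weekday index = (6 + 250) mod 7 = 4 -> Friday
Weekend days: Saturday, Sunday

No


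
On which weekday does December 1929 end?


December 1929 has 31 days
Anchor: Jan 1, 1929. With p = 1929 - 1 = 1928: (p + p//4 - p//100 + p//400) mod 7 = (1928 + 482 - 19 + 4) mod 7 = 2395 mod 7 = 1 -> Tuesday (Mon=0 ... Sun=6)
Days before December (Jan-Nov): 334; December 1 index = (1 + 334) mod 7 = 6 -> Sunday
Last day offset: 31 - 1 = 30 days
Weekday index = (6 + 30) mod 7 = 1

Tuesday, December 31


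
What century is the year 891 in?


Century = (year - 1) // 100 + 1
= (891 - 1) // 100 + 1
= 890 // 100 + 1
= 8 + 1

9th century


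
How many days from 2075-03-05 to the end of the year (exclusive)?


Day of year: 64 of 365
Remaining = 365 - 64

301 days


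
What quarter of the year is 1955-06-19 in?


Month: June (month 6)
Q1: Jan-Mar, Q2: Apr-Jun, Q3: Jul-Sep, Q4: Oct-Dec

Q2


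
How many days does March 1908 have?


March 1908

31 days


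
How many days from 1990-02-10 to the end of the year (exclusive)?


Day of year: 41 of 365
Remaining = 365 - 41

324 days


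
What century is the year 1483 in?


Century = (year - 1) // 100 + 1
= (1483 - 1) // 100 + 1
= 1482 // 100 + 1
= 14 + 1

15th century


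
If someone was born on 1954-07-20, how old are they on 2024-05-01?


Birth: 1954-07-20
Reference: 2024-05-01
Year difference: 2024 - 1954 = 70
Birthday not yet reached in 2024, subtract 1

69 years old


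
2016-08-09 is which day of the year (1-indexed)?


Date: August 9, 2016
Days in months 1 through 7: 213
Plus 9 days in August

Day of year: 222


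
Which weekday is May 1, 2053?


Target: May 1, 2053
Anchor: Jan 1, 2053. With p = 2053 - 1 = 2052: (p + p//4 - p//100 + p//400) mod 7 = (2052 + 513 - 20 + 5) mod 7 = 2550 mod 7 = 2 -> Wednesday (Mon=0 ... Sun=6)
Days before May (Jan-Apr): 120 days
Weekday index = (2 + 120) mod 7 = 3

Thursday


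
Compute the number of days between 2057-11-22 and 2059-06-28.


From 2057-11-22 to 2059-06-28
2057-11-22: days before November = 31 + 28 + 31 + 30 + 31 + 30 + 31 + 31 + 30 + 31 = 304 (2057 is not a leap year); day of year = 304 + 22 = 326
2059-06-28: days before June = 31 + 28 + 31 + 30 + 31 = 151 (2059 is not a leap year); day of year = 151 + 28 = 179
Rest of 2057: 365 - 326 = 39
Full years 2058 (365): 365
Total = 39 + 365 + 179 = 583

583 days


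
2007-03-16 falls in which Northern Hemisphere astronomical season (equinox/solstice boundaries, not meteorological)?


Date: March 16
Astronomical Winter (approx.; exact equinox/solstice day varies by year): December 21 to March 19
March 16 falls within the Winter window

Winter


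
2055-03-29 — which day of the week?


Date: March 29, 2055
Anchor: Jan 1, 2055. With p = 2055 - 1 = 2054: (p + p//4 - p//100 + p//400) mod 7 = (2054 + 513 - 20 + 5) mod 7 = 2552 mod 7 = 4 -> Friday (Mon=0 ... Sun=6)
Days before March (Jan-Feb): 59; offset = 59 + 29 - 1 = 87
Weekday index = (4 + 87) mod 7 = 0

Day of the week: Monday


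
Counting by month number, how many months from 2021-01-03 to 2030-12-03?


From January 2021 to December 2030
9 years * 12 = 108 months, plus 11 months = 119

119 months


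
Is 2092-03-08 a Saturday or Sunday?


Anchor: Jan 1, 2092. With p = 2092 - 1 = 2091: (p + p//4 - p//100 + p//400) mod 7 = (2091 + 522 - 20 + 5) mod 7 = 2598 mod 7 = 1 -> Tuesday (Mon=0 ... Sun=6)
Day of year: 68; offset = 67
Weekday index = (1 + 67) mod 7 = 5 -> Saturday
Weekend days: Saturday, Sunday

Yes


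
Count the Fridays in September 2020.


September 2020 has 30 days
Anchor: Jan 1, 2020. With p = 2020 - 1 = 2019: (p + p//4 - p//100 + p//400) mod 7 = (2019 + 504 - 20 + 5) mod 7 = 2508 mod 7 = 2 -> Wednesday (Mon=0 ... Sun=6)
Days before September (Jan-Aug): 244; September 1 index = (2 + 244) mod 7 = 1 -> Tuesday
First Friday is September 4
Fridays: 4, 11, 18, 25

4 Fridays


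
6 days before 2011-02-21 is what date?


Start: 2011-02-21, subtract 6 days
21 - 6 = 15 stays within February 2011

Result: 2011-02-15


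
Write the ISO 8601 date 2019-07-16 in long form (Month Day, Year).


ISO 2019-07-16 parses as year=2019, month=07, day=16
Month 7 -> July

July 16, 2019


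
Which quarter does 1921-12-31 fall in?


Month: December (month 12)
Q1: Jan-Mar, Q2: Apr-Jun, Q3: Jul-Sep, Q4: Oct-Dec

Q4


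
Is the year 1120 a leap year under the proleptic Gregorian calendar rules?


Gregorian leap year rule: divisible by 4, but not by 100, unless also by 400.
1120 is divisible by 4 but not 100 -> leap year

Yes


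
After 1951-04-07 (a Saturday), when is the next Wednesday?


Current: Saturday
Target: Wednesday
Days ahead: 4

Next Wednesday: 1951-04-11


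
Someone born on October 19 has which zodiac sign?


Date: October 19
Conventional tropical zodiac dates: Libra from September 23 onward; Scorpio starts October 23
October 19 falls within the Libra range

Libra


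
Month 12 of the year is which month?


Month 12 of 12

December


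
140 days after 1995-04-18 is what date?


Start: 1995-04-18, add 140 days
April 1995 has 30 days: 30 - 18 = 12 days to April 30 -> 128 left
May 1995 has 31 days -> 97 left
June 1995 has 30 days -> 67 left
July 1995 has 31 days -> 36 left
August 1995 has 31 days -> 5 left
September 1995: 5 <= 30 -> lands on September 5

Result: 1995-09-05


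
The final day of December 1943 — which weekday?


December 1943 has 31 days
Anchor: Jan 1, 1943. With p = 1943 - 1 = 1942: (p + p//4 - p//100 + p//400) mod 7 = (1942 + 485 - 19 + 4) mod 7 = 2412 mod 7 = 4 -> Friday (Mon=0 ... Sun=6)
Days before December (Jan-Nov): 334; December 1 index = (4 + 334) mod 7 = 2 -> Wednesday
Last day offset: 31 - 1 = 30 days
Weekday index = (2 + 30) mod 7 = 4

Friday, December 31


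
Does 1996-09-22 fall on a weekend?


Anchor: Jan 1, 1996. With p = 1996 - 1 = 1995: (p + p//4 - p//100 + p//400) mod 7 = (1995 + 498 - 19 + 4) mod 7 = 2478 mod 7 = 0 -> Monday (Mon=0 ... Sun=6)
Day of year: 266; offset = 265
Weekday index = (0 + 265) mod 7 = 6 -> Sunday
Weekend days: Saturday, Sunday

Yes


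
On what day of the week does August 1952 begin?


Target: August 1, 1952
Anchor: Jan 1, 1952. With p = 1952 - 1 = 1951: (p + p//4 - p//100 + p//400) mod 7 = (1951 + 487 - 19 + 4) mod 7 = 2423 mod 7 = 1 -> Tuesday (Mon=0 ... Sun=6)
Days before August (Jan-Jul): 213 days
Weekday index = (1 + 213) mod 7 = 4

Friday


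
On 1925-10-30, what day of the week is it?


Date: October 30, 1925
Anchor: Jan 1, 1925. With p = 1925 - 1 = 1924: (p + p//4 - p//100 + p//400) mod 7 = (1924 + 481 - 19 + 4) mod 7 = 2390 mod 7 = 3 -> Thursday (Mon=0 ... Sun=6)
Days before October (Jan-Sep): 273; offset = 273 + 30 - 1 = 302
Weekday index = (3 + 302) mod 7 = 4

Day of the week: Friday


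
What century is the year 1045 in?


Century = (year - 1) // 100 + 1
= (1045 - 1) // 100 + 1
= 1044 // 100 + 1
= 10 + 1

11th century


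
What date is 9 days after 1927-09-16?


Start: 1927-09-16, add 9 days
September 1927 has 30 days; 16 + 9 = 25 stays within September

Result: 1927-09-25


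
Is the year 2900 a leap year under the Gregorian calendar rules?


Gregorian leap year rule: divisible by 4, but not by 100, unless also by 400.
2900 is divisible by 100 but not 400 -> not a leap year

No


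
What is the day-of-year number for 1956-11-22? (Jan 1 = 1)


Date: November 22, 1956
Days in months 1 through 10: 305
Plus 22 days in November

Day of year: 327


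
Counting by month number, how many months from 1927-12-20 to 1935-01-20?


From December 1927 to January 1935
8 years * 12 = 96 months, minus 11 months = 85

85 months


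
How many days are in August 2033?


August 2033

31 days


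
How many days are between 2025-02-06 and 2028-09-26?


From 2025-02-06 to 2028-09-26
2025-02-06: days before February = 31; day of year = 31 + 6 = 37
2028-09-26: days before September = 31 + 29 + 31 + 30 + 31 + 30 + 31 + 31 = 244 (2028 is a leap year); day of year = 244 + 26 = 270
Rest of 2025: 365 - 37 = 328
Full years 2026 (365), 2027 (365): 730
Total = 328 + 730 + 270 = 1328

1328 days


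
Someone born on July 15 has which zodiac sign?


Date: July 15
Conventional tropical zodiac dates: Cancer from June 21 onward; Leo starts July 23
July 15 falls within the Cancer range

Cancer
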